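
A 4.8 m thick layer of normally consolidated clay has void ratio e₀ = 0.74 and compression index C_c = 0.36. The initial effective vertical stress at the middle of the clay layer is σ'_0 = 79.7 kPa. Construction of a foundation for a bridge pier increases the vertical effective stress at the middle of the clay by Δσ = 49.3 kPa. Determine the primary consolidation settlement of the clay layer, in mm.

Final effective stress: σ'_f = σ'_0 + Δσ = 79.7 + 49.3 = 129 kPa.
Normally consolidated clay, so the full stress increment lies on the virgin compression line:
S_c = C_c·H/(1+e₀)·log₁₀(σ'_f/σ'_0) = 0.36×4.8/(1+0.74)×log₁₀(129/79.7)
    = 0.9931 × 0.20913 = 0.2077 m

S_c ≈ 208 mm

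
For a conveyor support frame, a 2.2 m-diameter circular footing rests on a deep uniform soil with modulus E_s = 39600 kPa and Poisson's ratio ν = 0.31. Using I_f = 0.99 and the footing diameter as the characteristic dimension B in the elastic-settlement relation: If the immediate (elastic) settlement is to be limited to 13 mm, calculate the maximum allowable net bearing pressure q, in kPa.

q ≈ 261 kPa

S_e = q·B·(1−ν²)/E_s · I_f  ⇒  q = S_e·E_s / (B·(1−ν²)·I_f).
q = 0.013 × 39600 / (2.2 × 0.9039 × 0.99) = 261.5 kPa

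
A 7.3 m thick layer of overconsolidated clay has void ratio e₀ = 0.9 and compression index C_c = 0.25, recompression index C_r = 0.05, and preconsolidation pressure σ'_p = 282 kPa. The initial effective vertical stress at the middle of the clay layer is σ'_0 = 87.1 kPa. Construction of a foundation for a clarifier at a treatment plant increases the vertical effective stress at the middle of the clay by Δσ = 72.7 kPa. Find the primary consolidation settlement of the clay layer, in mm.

S_c ≈ 50.6 mm

Final effective stress: σ'_f = 87.1 + 72.7 = 159.8 kPa.
σ'_f = 159.8 ≤ σ'_p = 282 kPa, so the clay remains overconsolidated and only the recompression index applies:
S_c = C_r·H/(1+e₀)·log₁₀(σ'_f/σ'_0) = 0.05×7.3/1.9×log₁₀(159.8/87.1)
    = 0.1921 × 0.26356 = 0.05063 m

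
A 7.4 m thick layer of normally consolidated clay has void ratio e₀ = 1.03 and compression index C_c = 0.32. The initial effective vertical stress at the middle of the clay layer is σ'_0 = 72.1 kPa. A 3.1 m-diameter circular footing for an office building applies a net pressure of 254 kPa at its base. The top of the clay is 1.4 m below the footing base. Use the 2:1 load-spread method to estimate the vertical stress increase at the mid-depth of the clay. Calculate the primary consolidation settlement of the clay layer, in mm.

Mid-depth of clay below the footing base: z = 1.4 + 7.4/2 = 5.1 m.
Stress increase at mid-clay by the 2:1 spreading method:
Δσ ≈ qD²/(D+z)² = 254×3.1²/(3.1+5.1)² = 36.302 kPa
Final effective stress: σ'_f = σ'_0 + Δσ = 72.1 + 36.302 = 108.4 kPa.
Normally consolidated clay, so the full stress increment lies on the virgin compression line:
S_c = C_c·H/(1+e₀)·log₁₀(σ'_f/σ'_0) = 0.32×7.4/(1+1.03)×log₁₀(108.4/72.1)
    = 1.1665 × 0.17709 = 0.2066 m

S_c ≈ 207 mm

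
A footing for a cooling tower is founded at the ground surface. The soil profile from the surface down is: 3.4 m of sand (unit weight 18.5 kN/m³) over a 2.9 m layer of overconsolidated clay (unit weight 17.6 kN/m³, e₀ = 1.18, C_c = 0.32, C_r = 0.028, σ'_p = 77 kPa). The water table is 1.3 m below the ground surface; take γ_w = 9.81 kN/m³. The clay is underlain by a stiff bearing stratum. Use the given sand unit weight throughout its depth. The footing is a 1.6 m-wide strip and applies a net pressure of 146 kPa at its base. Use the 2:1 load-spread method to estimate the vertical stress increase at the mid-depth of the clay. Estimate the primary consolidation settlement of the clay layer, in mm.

S_c ≈ 34.3 mm

Mid-depth of clay below the ground surface: z = 3.4 + 2.9/2 = 4.85 m.
Total vertical stress at mid-clay: σ_v = 18.5×3.4 + 17.6×1.45 = 88.42 kPa.
Pore pressure: u = 9.81×(4.85 − 1.3) = 34.825 kPa.
Initial effective stress: σ'_0 = σ_v − u = 88.42 − 34.825 = 53.595 kPa.
Stress increase at mid-clay by the 2:1 spreading method:
Δσ = qB/(B+z) = 146×1.6/(1.6+4.85) = 36.217 kPa
Final effective stress: σ'_f = 53.595 + 36.217 = 89.812 kPa.
σ'_f = 89.812 > σ'_p = 77 kPa, so the stress path crosses the preconsolidation pressure — recompression up to σ'_p, then virgin compression beyond:
S_c = H/(1+e₀)·[C_r·log₁₀(σ'_p/σ'_0) + C_c·log₁₀(σ'_f/σ'_p)]
    = 2.9/2.18 × [0.028×log₁₀(77/53.595) + 0.32×log₁₀(89.812/77)]
    = 1.3303 × [0.0044063 + 0.02139] = 0.03432 m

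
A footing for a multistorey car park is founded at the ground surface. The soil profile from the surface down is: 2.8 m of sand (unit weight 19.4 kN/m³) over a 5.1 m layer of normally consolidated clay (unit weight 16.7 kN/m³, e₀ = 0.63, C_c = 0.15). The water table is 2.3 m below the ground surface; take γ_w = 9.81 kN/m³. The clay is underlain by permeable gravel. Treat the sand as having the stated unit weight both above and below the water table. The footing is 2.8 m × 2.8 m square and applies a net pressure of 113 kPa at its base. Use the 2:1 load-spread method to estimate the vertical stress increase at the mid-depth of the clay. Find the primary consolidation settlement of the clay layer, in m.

S_c ≈ 0.037 m

Mid-depth of clay below the ground surface: z = 2.8 + 5.1/2 = 5.35 m.
Total vertical stress at mid-clay: σ_v = 19.4×2.8 + 16.7×2.55 = 96.905 kPa.
Pore pressure: u = 9.81×(5.35 − 2.3) = 29.921 kPa.
Initial effective stress: σ'_0 = σ_v − u = 96.905 − 29.921 = 66.984 kPa.
Stress increase at mid-clay by the 2:1 spreading method:
Δσ = qBL/((B+z)(L+z)) = 113×2.8×2.8/((2.8+5.35)(2.8+5.35)) = 13.338 kPa
Final effective stress: σ'_f = σ'_0 + Δσ = 66.984 + 13.338 = 80.322 kPa.
Normally consolidated clay, so the full stress increment lies on the virgin compression line:
S_c = C_c·H/(1+e₀)·log₁₀(σ'_f/σ'_0) = 0.15×5.1/(1+0.63)×log₁₀(80.322/66.984)
    = 0.46933 × 0.078863 = 0.03701 m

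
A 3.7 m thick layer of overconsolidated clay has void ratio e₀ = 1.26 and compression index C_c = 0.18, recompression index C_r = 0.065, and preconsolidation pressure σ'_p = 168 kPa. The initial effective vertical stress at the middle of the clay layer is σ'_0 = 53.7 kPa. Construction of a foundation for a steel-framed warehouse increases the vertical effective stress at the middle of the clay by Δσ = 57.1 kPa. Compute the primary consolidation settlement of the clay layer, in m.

S_c ≈ 0.0335 m

Final effective stress: σ'_f = 53.7 + 57.1 = 110.8 kPa.
σ'_f = 110.8 ≤ σ'_p = 168 kPa, so the clay remains overconsolidated and only the recompression index applies:
S_c = C_r·H/(1+e₀)·log₁₀(σ'_f/σ'_0) = 0.065×3.7/2.26×log₁₀(110.8/53.7)
    = 0.10642 × 0.31457 = 0.03348 m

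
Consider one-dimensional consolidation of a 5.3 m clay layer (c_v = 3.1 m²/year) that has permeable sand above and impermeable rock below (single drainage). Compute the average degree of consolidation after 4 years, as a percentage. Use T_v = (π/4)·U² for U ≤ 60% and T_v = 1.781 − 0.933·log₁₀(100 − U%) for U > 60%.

Drainage path length: H_d = H = 5.3 m (single drainage).
T_v = c_v·t/H_d² = 3.1×4/5.3² = 0.44144.
T_v = 0.44144 corresponds to the U > 60% branch:
U = 1 − 10^((1.781 − T_v)/0.933)/100 = 0.7273

U ≈ 72.7 %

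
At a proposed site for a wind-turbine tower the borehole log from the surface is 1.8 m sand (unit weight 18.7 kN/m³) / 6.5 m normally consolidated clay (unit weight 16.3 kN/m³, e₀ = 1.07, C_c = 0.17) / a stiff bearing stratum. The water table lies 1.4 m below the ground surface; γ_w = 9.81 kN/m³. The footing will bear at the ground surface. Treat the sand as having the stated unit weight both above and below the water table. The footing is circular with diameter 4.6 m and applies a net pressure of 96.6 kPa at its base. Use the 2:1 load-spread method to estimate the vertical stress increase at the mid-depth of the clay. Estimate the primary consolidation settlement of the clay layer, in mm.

Mid-depth of clay below the ground surface: z = 1.8 + 6.5/2 = 5.05 m.
Total vertical stress at mid-clay: σ_v = 18.7×1.8 + 16.3×3.25 = 86.635 kPa.
Pore pressure: u = 9.81×(5.05 − 1.4) = 35.806 kPa.
Initial effective stress: σ'_0 = σ_v − u = 86.635 − 35.806 = 50.829 kPa.
Stress increase at mid-clay by the 2:1 spreading method:
Δσ ≈ qD²/(D+z)² = 96.6×4.6²/(4.6+5.05)² = 21.95 kPa
Final effective stress: σ'_f = σ'_0 + Δσ = 50.829 + 21.95 = 72.779 kPa.
Normally consolidated clay, so the full stress increment lies on the virgin compression line:
S_c = C_c·H/(1+e₀)·log₁₀(σ'_f/σ'_0) = 0.17×6.5/(1+1.07)×log₁₀(72.779/50.829)
    = 0.53382 × 0.15589 = 0.08322 m

S_c ≈ 83.2 mm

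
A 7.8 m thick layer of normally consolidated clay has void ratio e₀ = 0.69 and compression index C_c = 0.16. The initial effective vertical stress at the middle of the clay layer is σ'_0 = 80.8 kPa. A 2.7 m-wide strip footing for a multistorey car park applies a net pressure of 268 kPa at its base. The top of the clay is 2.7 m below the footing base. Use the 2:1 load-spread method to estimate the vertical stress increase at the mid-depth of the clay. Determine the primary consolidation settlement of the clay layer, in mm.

S_c ≈ 216 mm

Mid-depth of clay below the footing base: z = 2.7 + 7.8/2 = 6.6 m.
Stress increase at mid-clay by the 2:1 spreading method:
Δσ = qB/(B+z) = 268×2.7/(2.7+6.6) = 77.806 kPa
Final effective stress: σ'_f = σ'_0 + Δσ = 80.8 + 77.806 = 158.61 kPa.
Normally consolidated clay, so the full stress increment lies on the virgin compression line:
S_c = C_c·H/(1+e₀)·log₁₀(σ'_f/σ'_0) = 0.16×7.8/(1+0.69)×log₁₀(158.61/80.8)
    = 0.73846 × 0.29292 = 0.2163 m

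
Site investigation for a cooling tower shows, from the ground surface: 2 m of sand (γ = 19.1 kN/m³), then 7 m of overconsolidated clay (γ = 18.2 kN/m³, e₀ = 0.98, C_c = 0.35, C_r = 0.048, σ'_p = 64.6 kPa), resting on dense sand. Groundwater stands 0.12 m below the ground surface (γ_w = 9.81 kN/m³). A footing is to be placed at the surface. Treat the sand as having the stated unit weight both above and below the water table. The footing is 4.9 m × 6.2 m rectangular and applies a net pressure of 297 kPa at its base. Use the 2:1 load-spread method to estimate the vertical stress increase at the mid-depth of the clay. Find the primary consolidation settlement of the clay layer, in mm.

Mid-depth of clay below the ground surface: z = 2 + 7/2 = 5.5 m.
Total vertical stress at mid-clay: σ_v = 19.1×2 + 18.2×3.5 = 101.9 kPa.
Pore pressure: u = 9.81×(5.5 − 0.12) = 52.778 kPa.
Initial effective stress: σ'_0 = σ_v − u = 101.9 − 52.778 = 49.122 kPa.
Stress increase at mid-clay by the 2:1 spreading method:
Δσ = qBL/((B+z)(L+z)) = 297×4.9×6.2/((4.9+5.5)(6.2+5.5)) = 74.152 kPa
Final effective stress: σ'_f = 49.122 + 74.152 = 123.27 kPa.
σ'_f = 123.27 > σ'_p = 64.6 kPa, so the stress path crosses the preconsolidation pressure — recompression up to σ'_p, then virgin compression beyond:
S_c = H/(1+e₀)·[C_r·log₁₀(σ'_p/σ'_0) + C_c·log₁₀(σ'_f/σ'_p)]
    = 7/1.98 × [0.048×log₁₀(64.6/49.122) + 0.35×log₁₀(123.27/64.6)]
    = 3.5354 × [0.0057099 + 0.098219] = 0.3674 m

S_c ≈ 367 mm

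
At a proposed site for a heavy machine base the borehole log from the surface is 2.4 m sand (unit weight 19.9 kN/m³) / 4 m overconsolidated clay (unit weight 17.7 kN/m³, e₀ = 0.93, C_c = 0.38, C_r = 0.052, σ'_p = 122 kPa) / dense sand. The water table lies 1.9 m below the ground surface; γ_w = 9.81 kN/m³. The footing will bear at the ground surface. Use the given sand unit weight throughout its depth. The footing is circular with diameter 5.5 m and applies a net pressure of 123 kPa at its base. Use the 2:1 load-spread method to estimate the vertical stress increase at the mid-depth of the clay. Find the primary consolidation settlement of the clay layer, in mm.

Mid-depth of clay below the ground surface: z = 2.4 + 4/2 = 4.4 m.
Total vertical stress at mid-clay: σ_v = 19.9×2.4 + 17.7×2 = 83.16 kPa.
Pore pressure: u = 9.81×(4.4 − 1.9) = 24.525 kPa.
Initial effective stress: σ'_0 = σ_v − u = 83.16 − 24.525 = 58.635 kPa.
Stress increase at mid-clay by the 2:1 spreading method:
Δσ ≈ qD²/(D+z)² = 123×5.5²/(5.5+4.4)² = 37.963 kPa
Final effective stress: σ'_f = 58.635 + 37.963 = 96.598 kPa.
σ'_f = 96.598 ≤ σ'_p = 122 kPa, so the clay remains overconsolidated and only the recompression index applies:
S_c = C_r·H/(1+e₀)·log₁₀(σ'_f/σ'_0) = 0.052×4/1.93×log₁₀(96.598/58.635)
    = 0.10777 × 0.21681 = 0.02337 m

S_c ≈ 23.4 mm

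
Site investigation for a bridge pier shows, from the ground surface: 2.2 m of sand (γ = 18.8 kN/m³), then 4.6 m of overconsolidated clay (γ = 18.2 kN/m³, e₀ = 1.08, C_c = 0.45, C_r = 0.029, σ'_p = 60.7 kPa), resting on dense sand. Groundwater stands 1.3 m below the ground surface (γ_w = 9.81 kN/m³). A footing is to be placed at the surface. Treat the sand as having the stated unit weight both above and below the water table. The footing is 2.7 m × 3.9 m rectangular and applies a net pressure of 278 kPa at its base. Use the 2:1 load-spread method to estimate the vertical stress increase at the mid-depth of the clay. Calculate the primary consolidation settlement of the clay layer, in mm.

Mid-depth of clay below the ground surface: z = 2.2 + 4.6/2 = 4.5 m.
Total vertical stress at mid-clay: σ_v = 18.8×2.2 + 18.2×2.3 = 83.22 kPa.
Pore pressure: u = 9.81×(4.5 − 1.3) = 31.392 kPa.
Initial effective stress: σ'_0 = σ_v − u = 83.22 − 31.392 = 51.828 kPa.
Stress increase at mid-clay by the 2:1 spreading method:
Δσ = qBL/((B+z)(L+z)) = 278×2.7×3.9/((2.7+4.5)(3.9+4.5)) = 48.402 kPa
Final effective stress: σ'_f = 51.828 + 48.402 = 100.23 kPa.
σ'_f = 100.23 > σ'_p = 60.7 kPa, so the stress path crosses the preconsolidation pressure — recompression up to σ'_p, then virgin compression beyond:
S_c = H/(1+e₀)·[C_r·log₁₀(σ'_p/σ'_0) + C_c·log₁₀(σ'_f/σ'_p)]
    = 4.6/2.08 × [0.029×log₁₀(60.7/51.828) + 0.45×log₁₀(100.23/60.7)]
    = 2.2115 × [0.0019901 + 0.098014] = 0.2212 m

S_c ≈ 221 mm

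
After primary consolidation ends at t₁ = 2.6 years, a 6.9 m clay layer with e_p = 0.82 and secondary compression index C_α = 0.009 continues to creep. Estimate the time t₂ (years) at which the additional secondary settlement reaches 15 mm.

t₂ ≈ 7.15 years

S_s = C_α·H/(1+e_p)·log₁₀(t₂/t₁) ⇒ log₁₀(t₂/t₁) = S_s·(1+e_p)/(C_α·H).
log₁₀(t₂/t₁) = 0.015 × (1+0.82) / (0.009×6.9) = 0.4396
t₂ = t₁ × 10^0.4396 = 2.6 × 2.752 = 7.155 years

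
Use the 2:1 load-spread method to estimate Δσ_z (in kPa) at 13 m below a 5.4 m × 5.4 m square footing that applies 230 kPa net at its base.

Δσ_z ≈ 19.8 kPa

By the 2:1 method the load spreads at 1 horizontal : 2 vertical, so at depth z the loaded area has grown by z in each plan dimension:
Δσ = qBL/((B+z)(L+z)) = 230×5.4×5.4/((5.4+13)(5.4+13)) = 19.81 kPa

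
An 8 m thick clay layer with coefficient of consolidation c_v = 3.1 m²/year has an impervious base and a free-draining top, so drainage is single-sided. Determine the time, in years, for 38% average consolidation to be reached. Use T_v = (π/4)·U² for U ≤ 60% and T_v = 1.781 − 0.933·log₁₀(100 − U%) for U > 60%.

t ≈ 2.34 years

Drainage path length: H_d = H = 8 m (single drainage).
U ≤ 60%: T_v = (π/4)·U² = (π/4)×0.38² = 0.11341.
t = T_v·H_d²/c_v = 0.11341×8²/3.1 = 2.341 years.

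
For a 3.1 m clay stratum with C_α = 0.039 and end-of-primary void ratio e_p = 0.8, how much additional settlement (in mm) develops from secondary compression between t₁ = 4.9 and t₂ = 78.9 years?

S_s ≈ 81.1 mm

Secondary compression: S_s = C_α·H/(1+e_p)·log₁₀(t₂/t₁)
S_s = 0.039×3.1/(1+0.8)×log₁₀(78.9/4.9)
    = 0.06717 × 1.207 = 0.08106 m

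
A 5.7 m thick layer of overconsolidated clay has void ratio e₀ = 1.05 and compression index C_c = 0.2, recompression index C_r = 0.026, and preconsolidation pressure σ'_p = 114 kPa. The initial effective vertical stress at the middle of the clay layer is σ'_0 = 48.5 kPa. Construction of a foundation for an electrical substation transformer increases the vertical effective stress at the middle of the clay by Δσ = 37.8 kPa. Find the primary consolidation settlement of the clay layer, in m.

Final effective stress: σ'_f = 48.5 + 37.8 = 86.3 kPa.
σ'_f = 86.3 ≤ σ'_p = 114 kPa, so the clay remains overconsolidated and only the recompression index applies:
S_c = C_r·H/(1+e₀)·log₁₀(σ'_f/σ'_0) = 0.026×5.7/2.05×log₁₀(86.3/48.5)
    = 0.072293 × 0.25027 = 0.01809 m

S_c ≈ 0.0181 m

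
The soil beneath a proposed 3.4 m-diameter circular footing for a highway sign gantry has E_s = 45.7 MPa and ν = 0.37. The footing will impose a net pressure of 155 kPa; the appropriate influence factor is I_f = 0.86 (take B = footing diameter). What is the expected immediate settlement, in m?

Immediate (elastic) settlement: S_e = q·B·(1−ν²)/E_s · I_f.
E_s = 45.7 MPa = 45700 kPa.
S_e = 155 × 3.4 × (1 − 0.37²) / 45700 × 0.86
    = 155 × 3.4 × 0.8631 / 45700 × 0.86
    = 0.00856 m

S_e ≈ 0.00856 m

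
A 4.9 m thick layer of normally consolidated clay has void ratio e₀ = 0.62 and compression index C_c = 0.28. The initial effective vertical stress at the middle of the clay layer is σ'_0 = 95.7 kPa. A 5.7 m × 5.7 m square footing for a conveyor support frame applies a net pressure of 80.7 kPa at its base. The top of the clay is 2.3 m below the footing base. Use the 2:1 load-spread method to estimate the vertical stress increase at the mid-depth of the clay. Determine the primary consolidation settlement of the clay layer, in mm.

S_c ≈ 82.3 mm

Mid-depth of clay below the footing base: z = 2.3 + 4.9/2 = 4.75 m.
Stress increase at mid-clay by the 2:1 spreading method:
Δσ = qBL/((B+z)(L+z)) = 80.7×5.7×5.7/((5.7+4.75)(5.7+4.75)) = 24.01 kPa
Final effective stress: σ'_f = σ'_0 + Δσ = 95.7 + 24.01 = 119.71 kPa.
Normally consolidated clay, so the full stress increment lies on the virgin compression line:
S_c = C_c·H/(1+e₀)·log₁₀(σ'_f/σ'_0) = 0.28×4.9/(1+0.62)×log₁₀(119.71/95.7)
    = 0.84691 × 0.097218 = 0.08233 m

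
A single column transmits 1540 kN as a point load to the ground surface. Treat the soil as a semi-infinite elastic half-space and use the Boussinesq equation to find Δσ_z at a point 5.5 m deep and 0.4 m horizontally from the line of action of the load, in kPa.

Boussinesq vertical stress below a point load on an elastic half-space:
Δσ_z = 3P/(2πz²) · [1 + (r/z)²]^(−5/2)
r/z = 0.4/5.5 = 0.072727; [1+(r/z)²]^(−5/2) = 0.9869.
Δσ_z = 3×1540/(2π×5.5²) × 0.9869 = 24.307 × 0.9869 = 23.99 kPa

Δσ_z ≈ 24 kPa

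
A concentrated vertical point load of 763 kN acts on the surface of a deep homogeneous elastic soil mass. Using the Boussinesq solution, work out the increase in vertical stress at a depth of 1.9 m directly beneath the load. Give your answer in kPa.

Boussinesq vertical stress below a point load on an elastic half-space:
Δσ_z = 3P/(2πz²) · [1 + (r/z)²]^(−5/2)
r/z = 0/1.9 = 0; [1+(r/z)²]^(−5/2) = 1.
Δσ_z = 3×763/(2π×1.9²) × 1 = 100.92 × 1 = 100.9 kPa

Δσ_z ≈ 101 kPa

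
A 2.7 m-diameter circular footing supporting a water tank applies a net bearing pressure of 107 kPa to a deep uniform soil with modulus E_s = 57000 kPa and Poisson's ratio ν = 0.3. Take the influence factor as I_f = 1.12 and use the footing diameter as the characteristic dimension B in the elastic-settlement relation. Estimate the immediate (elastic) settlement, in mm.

S_e ≈ 5.17 mm

Immediate (elastic) settlement: S_e = q·B·(1−ν²)/E_s · I_f.
S_e = 107 × 2.7 × (1 − 0.3²) / 57000 × 1.12
    = 107 × 2.7 × 0.91 / 57000 × 1.12
    = 0.005166 m = 5.166 mm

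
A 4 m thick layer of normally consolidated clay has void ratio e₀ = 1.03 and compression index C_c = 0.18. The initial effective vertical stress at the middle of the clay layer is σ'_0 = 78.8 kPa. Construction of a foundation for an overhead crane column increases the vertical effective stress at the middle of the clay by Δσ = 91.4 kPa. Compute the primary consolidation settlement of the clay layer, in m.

S_c ≈ 0.119 m

Final effective stress: σ'_f = σ'_0 + Δσ = 78.8 + 91.4 = 170.2 kPa.
Normally consolidated clay, so the full stress increment lies on the virgin compression line:
S_c = C_c·H/(1+e₀)·log₁₀(σ'_f/σ'_0) = 0.18×4/(1+1.03)×log₁₀(170.2/78.8)
    = 0.35468 × 0.33443 = 0.1186 m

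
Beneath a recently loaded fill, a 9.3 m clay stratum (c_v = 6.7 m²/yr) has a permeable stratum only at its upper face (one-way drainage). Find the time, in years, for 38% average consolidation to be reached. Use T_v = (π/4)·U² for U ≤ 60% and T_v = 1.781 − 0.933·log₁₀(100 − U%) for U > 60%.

t ≈ 1.46 years

Drainage path length: H_d = H = 9.3 m (single drainage).
U ≤ 60%: T_v = (π/4)·U² = (π/4)×0.38² = 0.11341.
t = T_v·H_d²/c_v = 0.11341×9.3²/6.7 = 1.464 years.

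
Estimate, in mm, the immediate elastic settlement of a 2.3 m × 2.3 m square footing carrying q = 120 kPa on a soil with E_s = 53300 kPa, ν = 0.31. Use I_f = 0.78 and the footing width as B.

Immediate (elastic) settlement: S_e = q·B·(1−ν²)/E_s · I_f.
S_e = 120 × 2.3 × (1 − 0.31²) / 53300 × 0.78
    = 120 × 2.3 × 0.9039 / 53300 × 0.78
    = 0.003651 m = 3.651 mm

S_e ≈ 3.65 mm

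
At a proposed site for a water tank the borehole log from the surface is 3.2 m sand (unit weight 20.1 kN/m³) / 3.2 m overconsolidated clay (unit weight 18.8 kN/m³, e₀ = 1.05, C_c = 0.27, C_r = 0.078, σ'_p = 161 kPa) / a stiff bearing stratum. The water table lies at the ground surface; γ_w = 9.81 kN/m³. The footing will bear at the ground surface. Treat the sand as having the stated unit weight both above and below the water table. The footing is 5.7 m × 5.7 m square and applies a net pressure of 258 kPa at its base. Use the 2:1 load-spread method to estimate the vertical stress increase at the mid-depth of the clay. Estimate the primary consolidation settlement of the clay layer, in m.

Mid-depth of clay below the ground surface: z = 3.2 + 3.2/2 = 4.8 m.
Total vertical stress at mid-clay: σ_v = 20.1×3.2 + 18.8×1.6 = 94.4 kPa.
Pore pressure: u = 9.81×(4.8 − 0) = 47.088 kPa.
Initial effective stress: σ'_0 = σ_v − u = 94.4 − 47.088 = 47.312 kPa.
Stress increase at mid-clay by the 2:1 spreading method:
Δσ = qBL/((B+z)(L+z)) = 258×5.7×5.7/((5.7+4.8)(5.7+4.8)) = 76.031 kPa
Final effective stress: σ'_f = 47.312 + 76.031 = 123.34 kPa.
σ'_f = 123.34 ≤ σ'_p = 161 kPa, so the clay remains overconsolidated and only the recompression index applies:
S_c = C_r·H/(1+e₀)·log₁₀(σ'_f/σ'_0) = 0.078×3.2/2.05×log₁₀(123.34/47.312)
    = 0.12176 × 0.41613 = 0.05067 m

S_c ≈ 0.0507 m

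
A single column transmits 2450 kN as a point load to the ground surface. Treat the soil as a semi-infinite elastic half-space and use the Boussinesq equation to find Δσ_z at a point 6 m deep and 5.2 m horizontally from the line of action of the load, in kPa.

Δσ_z ≈ 8.01 kPa

Boussinesq vertical stress below a point load on an elastic half-space:
Δσ_z = 3P/(2πz²) · [1 + (r/z)²]^(−5/2)
r/z = 5.2/6 = 0.86667; [1+(r/z)²]^(−5/2) = 0.24644.
Δσ_z = 3×2450/(2π×6²) × 0.24644 = 32.494 × 0.24644 = 8.008 kPa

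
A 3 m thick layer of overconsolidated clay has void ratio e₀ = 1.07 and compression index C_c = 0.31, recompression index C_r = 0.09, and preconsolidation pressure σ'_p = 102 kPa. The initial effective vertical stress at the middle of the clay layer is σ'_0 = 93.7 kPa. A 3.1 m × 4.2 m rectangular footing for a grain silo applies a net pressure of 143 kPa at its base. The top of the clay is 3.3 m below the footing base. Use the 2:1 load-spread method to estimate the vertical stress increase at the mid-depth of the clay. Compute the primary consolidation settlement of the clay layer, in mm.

S_c ≈ 36.3 mm

Mid-depth of clay below the footing base: z = 3.3 + 3/2 = 4.8 m.
Stress increase at mid-clay by the 2:1 spreading method:
Δσ = qBL/((B+z)(L+z)) = 143×3.1×4.2/((3.1+4.8)(4.2+4.8)) = 26.186 kPa
Final effective stress: σ'_f = 93.7 + 26.186 = 119.89 kPa.
σ'_f = 119.89 > σ'_p = 102 kPa, so the stress path crosses the preconsolidation pressure — recompression up to σ'_p, then virgin compression beyond:
S_c = H/(1+e₀)·[C_r·log₁₀(σ'_p/σ'_0) + C_c·log₁₀(σ'_f/σ'_p)]
    = 3/2.07 × [0.09×log₁₀(102/93.7) + 0.31×log₁₀(119.89/102)]
    = 1.4493 × [0.0033175 + 0.021757] = 0.03634 m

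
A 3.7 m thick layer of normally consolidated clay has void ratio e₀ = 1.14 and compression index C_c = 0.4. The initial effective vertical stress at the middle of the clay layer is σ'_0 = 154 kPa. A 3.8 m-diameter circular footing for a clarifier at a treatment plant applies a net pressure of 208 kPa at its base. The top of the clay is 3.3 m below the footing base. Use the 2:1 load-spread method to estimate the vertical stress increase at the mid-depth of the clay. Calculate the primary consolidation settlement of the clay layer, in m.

Mid-depth of clay below the footing base: z = 3.3 + 3.7/2 = 5.15 m.
Stress increase at mid-clay by the 2:1 spreading method:
Δσ ≈ qD²/(D+z)² = 208×3.8²/(3.8+5.15)² = 37.496 kPa
Final effective stress: σ'_f = σ'_0 + Δσ = 154 + 37.496 = 191.5 kPa.
Normally consolidated clay, so the full stress increment lies on the virgin compression line:
S_c = C_c·H/(1+e₀)·log₁₀(σ'_f/σ'_0) = 0.4×3.7/(1+1.14)×log₁₀(191.5/154)
    = 0.69159 × 0.094648 = 0.06546 m

S_c ≈ 0.0655 m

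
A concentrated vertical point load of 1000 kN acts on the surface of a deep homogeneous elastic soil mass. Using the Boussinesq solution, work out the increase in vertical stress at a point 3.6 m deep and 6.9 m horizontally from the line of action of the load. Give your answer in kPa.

Δσ_z ≈ 0.78 kPa

Boussinesq vertical stress below a point load on an elastic half-space:
Δσ_z = 3P/(2πz²) · [1 + (r/z)²]^(−5/2)
r/z = 6.9/3.6 = 1.9167; [1+(r/z)²]^(−5/2) = 0.021177.
Δσ_z = 3×1000/(2π×3.6²) × 0.021177 = 36.841 × 0.021177 = 0.7802 kPa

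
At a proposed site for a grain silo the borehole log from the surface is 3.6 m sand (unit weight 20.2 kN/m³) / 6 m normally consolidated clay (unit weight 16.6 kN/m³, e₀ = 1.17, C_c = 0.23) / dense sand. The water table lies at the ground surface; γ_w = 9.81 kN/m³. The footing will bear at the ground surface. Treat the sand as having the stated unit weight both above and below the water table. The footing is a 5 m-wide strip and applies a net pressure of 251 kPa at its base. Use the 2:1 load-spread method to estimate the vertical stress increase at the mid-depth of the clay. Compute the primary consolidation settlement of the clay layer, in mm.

Mid-depth of clay below the ground surface: z = 3.6 + 6/2 = 6.6 m.
Total vertical stress at mid-clay: σ_v = 20.2×3.6 + 16.6×3 = 122.52 kPa.
Pore pressure: u = 9.81×(6.6 − 0) = 64.746 kPa.
Initial effective stress: σ'_0 = σ_v − u = 122.52 − 64.746 = 57.774 kPa.
Stress increase at mid-clay by the 2:1 spreading method:
Δσ = qB/(B+z) = 251×5/(5+6.6) = 108.19 kPa
Final effective stress: σ'_f = σ'_0 + Δσ = 57.774 + 108.19 = 165.96 kPa.
Normally consolidated clay, so the full stress increment lies on the virgin compression line:
S_c = C_c·H/(1+e₀)·log₁₀(σ'_f/σ'_0) = 0.23×6/(1+1.17)×log₁₀(165.96/57.774)
    = 0.63594 × 0.45827 = 0.2914 m

S_c ≈ 291 mm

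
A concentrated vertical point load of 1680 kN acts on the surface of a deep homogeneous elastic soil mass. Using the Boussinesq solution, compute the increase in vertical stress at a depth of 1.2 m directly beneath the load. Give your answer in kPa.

Δσ_z ≈ 557 kPa

Boussinesq vertical stress below a point load on an elastic half-space:
Δσ_z = 3P/(2πz²) · [1 + (r/z)²]^(−5/2)
r/z = 0/1.2 = 0; [1+(r/z)²]^(−5/2) = 1.
Δσ_z = 3×1680/(2π×1.2²) × 1 = 557.04 × 1 = 557 kPa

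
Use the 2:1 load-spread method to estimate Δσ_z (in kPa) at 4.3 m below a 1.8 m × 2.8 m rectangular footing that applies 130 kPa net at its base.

By the 2:1 method the load spreads at 1 horizontal : 2 vertical, so at depth z the loaded area has grown by z in each plan dimension:
Δσ = qBL/((B+z)(L+z)) = 130×1.8×2.8/((1.8+4.3)(2.8+4.3)) = 15.128 kPa

Δσ_z ≈ 15.1 kPa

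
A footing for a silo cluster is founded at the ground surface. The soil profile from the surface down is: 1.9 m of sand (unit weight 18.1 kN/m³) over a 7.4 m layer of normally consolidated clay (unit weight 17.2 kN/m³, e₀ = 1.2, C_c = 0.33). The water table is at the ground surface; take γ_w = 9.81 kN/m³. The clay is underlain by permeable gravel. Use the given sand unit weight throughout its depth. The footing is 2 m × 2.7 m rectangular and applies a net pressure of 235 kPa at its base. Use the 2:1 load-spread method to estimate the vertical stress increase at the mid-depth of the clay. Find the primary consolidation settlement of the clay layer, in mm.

S_c ≈ 185 mm

Mid-depth of clay below the ground surface: z = 1.9 + 7.4/2 = 5.6 m.
Total vertical stress at mid-clay: σ_v = 18.1×1.9 + 17.2×3.7 = 98.03 kPa.
Pore pressure: u = 9.81×(5.6 − 0) = 54.936 kPa.
Initial effective stress: σ'_0 = σ_v − u = 98.03 − 54.936 = 43.094 kPa.
Stress increase at mid-clay by the 2:1 spreading method:
Δσ = qBL/((B+z)(L+z)) = 235×2×2.7/((2+5.6)(2.7+5.6)) = 20.117 kPa
Final effective stress: σ'_f = σ'_0 + Δσ = 43.094 + 20.117 = 63.211 kPa.
Normally consolidated clay, so the full stress increment lies on the virgin compression line:
S_c = C_c·H/(1+e₀)·log₁₀(σ'_f/σ'_0) = 0.33×7.4/(1+1.2)×log₁₀(63.211/43.094)
    = 1.11 × 0.16638 = 0.1847 m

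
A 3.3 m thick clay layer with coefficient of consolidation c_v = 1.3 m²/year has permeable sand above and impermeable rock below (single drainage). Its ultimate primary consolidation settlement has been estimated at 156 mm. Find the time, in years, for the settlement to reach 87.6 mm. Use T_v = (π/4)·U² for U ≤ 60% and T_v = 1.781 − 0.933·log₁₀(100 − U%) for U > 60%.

Drainage path length: H_d = H = 3.3 m (single drainage).
U = S(t)/S_ult = 87.6/156 = 0.5615.
U ≤ 60%: T_v = (π/4)·U² = (π/4)×0.56154² = 0.24766.
t = T_v·H_d²/c_v = 0.24766×3.3²/1.3 = 2.075 years.

t ≈ 2.07 years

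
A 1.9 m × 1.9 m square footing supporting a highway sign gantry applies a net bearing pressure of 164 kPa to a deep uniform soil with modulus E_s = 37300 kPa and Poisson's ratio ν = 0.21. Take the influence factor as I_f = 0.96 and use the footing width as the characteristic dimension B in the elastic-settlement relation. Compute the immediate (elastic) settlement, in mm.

Immediate (elastic) settlement: S_e = q·B·(1−ν²)/E_s · I_f.
S_e = 164 × 1.9 × (1 − 0.21²) / 37300 × 0.96
    = 164 × 1.9 × 0.9559 / 37300 × 0.96
    = 0.007666 m = 7.666 mm

S_e ≈ 7.67 mm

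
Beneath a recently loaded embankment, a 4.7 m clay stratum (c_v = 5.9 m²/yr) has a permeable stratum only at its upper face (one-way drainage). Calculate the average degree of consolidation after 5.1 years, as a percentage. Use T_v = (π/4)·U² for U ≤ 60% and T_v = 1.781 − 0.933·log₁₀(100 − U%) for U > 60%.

Drainage path length: H_d = H = 4.7 m (single drainage).
T_v = c_v·t/H_d² = 5.9×5.1/4.7² = 1.3622.
T_v = 1.3622 corresponds to the U > 60% branch:
U = 1 − 10^((1.781 − T_v)/0.933)/100 = 0.9719

U ≈ 97.2 %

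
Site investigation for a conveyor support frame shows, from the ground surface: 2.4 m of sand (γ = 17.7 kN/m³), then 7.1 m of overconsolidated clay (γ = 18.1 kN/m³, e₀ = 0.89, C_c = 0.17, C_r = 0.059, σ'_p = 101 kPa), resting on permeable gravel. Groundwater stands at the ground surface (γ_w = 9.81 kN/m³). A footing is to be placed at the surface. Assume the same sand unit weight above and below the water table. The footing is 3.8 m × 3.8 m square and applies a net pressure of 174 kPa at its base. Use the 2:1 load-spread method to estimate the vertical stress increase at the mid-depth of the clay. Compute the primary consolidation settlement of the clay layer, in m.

S_c ≈ 0.042 m

Mid-depth of clay below the ground surface: z = 2.4 + 7.1/2 = 5.95 m.
Total vertical stress at mid-clay: σ_v = 17.7×2.4 + 18.1×3.55 = 106.73 kPa.
Pore pressure: u = 9.81×(5.95 − 0) = 58.37 kPa.
Initial effective stress: σ'_0 = σ_v − u = 106.73 − 58.37 = 48.36 kPa.
Stress increase at mid-clay by the 2:1 spreading method:
Δσ = qBL/((B+z)(L+z)) = 174×3.8×3.8/((3.8+5.95)(3.8+5.95)) = 26.431 kPa
Final effective stress: σ'_f = 48.36 + 26.431 = 74.791 kPa.
σ'_f = 74.791 ≤ σ'_p = 101 kPa, so the clay remains overconsolidated and only the recompression index applies:
S_c = C_r·H/(1+e₀)·log₁₀(σ'_f/σ'_0) = 0.059×7.1/1.89×log₁₀(74.791/48.36)
    = 0.22164 × 0.18936 = 0.04197 m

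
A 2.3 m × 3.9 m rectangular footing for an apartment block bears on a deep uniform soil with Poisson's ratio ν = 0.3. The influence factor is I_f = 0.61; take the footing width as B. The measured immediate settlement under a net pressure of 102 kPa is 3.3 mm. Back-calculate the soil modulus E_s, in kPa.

S_e = q·B·(1−ν²)/E_s · I_f  ⇒  E_s = q·B·(1−ν²)·I_f / S_e.
E_s = 102 × 2.3 × 0.91 × 0.61 / 0.0033 = 39460 kPa

E_s ≈ 39500 kPa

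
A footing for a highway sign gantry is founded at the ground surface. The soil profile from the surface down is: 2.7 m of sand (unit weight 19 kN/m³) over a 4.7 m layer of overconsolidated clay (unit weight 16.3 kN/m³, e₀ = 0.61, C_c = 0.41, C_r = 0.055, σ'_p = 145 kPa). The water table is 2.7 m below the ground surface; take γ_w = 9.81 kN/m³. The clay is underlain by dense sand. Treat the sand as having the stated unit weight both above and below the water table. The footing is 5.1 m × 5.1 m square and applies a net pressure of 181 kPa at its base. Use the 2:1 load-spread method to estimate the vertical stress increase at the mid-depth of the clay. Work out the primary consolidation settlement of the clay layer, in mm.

Mid-depth of clay below the ground surface: z = 2.7 + 4.7/2 = 5.05 m.
Total vertical stress at mid-clay: σ_v = 19×2.7 + 16.3×2.35 = 89.605 kPa.
Pore pressure: u = 9.81×(5.05 − 2.7) = 23.054 kPa.
Initial effective stress: σ'_0 = σ_v − u = 89.605 − 23.054 = 66.551 kPa.
Stress increase at mid-clay by the 2:1 spreading method:
Δσ = qBL/((B+z)(L+z)) = 181×5.1×5.1/((5.1+5.05)(5.1+5.05)) = 45.697 kPa
Final effective stress: σ'_f = 66.551 + 45.697 = 112.25 kPa.
σ'_f = 112.25 ≤ σ'_p = 145 kPa, so the clay remains overconsolidated and only the recompression index applies:
S_c = C_r·H/(1+e₀)·log₁₀(σ'_f/σ'_0) = 0.055×4.7/1.61×log₁₀(112.25/66.551)
    = 0.16056 × 0.22703 = 0.03645 m

S_c ≈ 36.5 mm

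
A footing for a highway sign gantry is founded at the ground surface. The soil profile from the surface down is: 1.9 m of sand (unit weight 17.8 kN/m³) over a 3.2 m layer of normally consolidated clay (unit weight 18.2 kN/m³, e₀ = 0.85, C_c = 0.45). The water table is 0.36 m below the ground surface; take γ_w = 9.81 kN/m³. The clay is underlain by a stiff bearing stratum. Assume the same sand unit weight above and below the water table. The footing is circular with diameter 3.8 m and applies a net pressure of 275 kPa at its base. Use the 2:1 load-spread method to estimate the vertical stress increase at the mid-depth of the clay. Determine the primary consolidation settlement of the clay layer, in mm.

Mid-depth of clay below the ground surface: z = 1.9 + 3.2/2 = 3.5 m.
Total vertical stress at mid-clay: σ_v = 17.8×1.9 + 18.2×1.6 = 62.94 kPa.
Pore pressure: u = 9.81×(3.5 − 0.36) = 30.803 kPa.
Initial effective stress: σ'_0 = σ_v − u = 62.94 − 30.803 = 32.137 kPa.
Stress increase at mid-clay by the 2:1 spreading method:
Δσ ≈ qD²/(D+z)² = 275×3.8²/(3.8+3.5)² = 74.517 kPa
Final effective stress: σ'_f = σ'_0 + Δσ = 32.137 + 74.517 = 106.65 kPa.
Normally consolidated clay, so the full stress increment lies on the virgin compression line:
S_c = C_c·H/(1+e₀)·log₁₀(σ'_f/σ'_0) = 0.45×3.2/(1+0.85)×log₁₀(106.65/32.137)
    = 0.77838 × 0.52096 = 0.4055 m

S_c ≈ 406 mm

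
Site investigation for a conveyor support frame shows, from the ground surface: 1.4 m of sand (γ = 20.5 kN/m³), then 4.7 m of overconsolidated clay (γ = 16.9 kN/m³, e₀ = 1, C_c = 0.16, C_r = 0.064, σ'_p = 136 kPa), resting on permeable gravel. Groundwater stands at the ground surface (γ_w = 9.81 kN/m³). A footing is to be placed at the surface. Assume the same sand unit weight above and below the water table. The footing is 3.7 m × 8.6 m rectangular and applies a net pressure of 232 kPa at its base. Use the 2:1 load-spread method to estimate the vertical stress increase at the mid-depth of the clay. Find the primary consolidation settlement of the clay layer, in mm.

S_c ≈ 82.5 mm

Mid-depth of clay below the ground surface: z = 1.4 + 4.7/2 = 3.75 m.
Total vertical stress at mid-clay: σ_v = 20.5×1.4 + 16.9×2.35 = 68.415 kPa.
Pore pressure: u = 9.81×(3.75 − 0) = 36.788 kPa.
Initial effective stress: σ'_0 = σ_v − u = 68.415 − 36.788 = 31.627 kPa.
Stress increase at mid-clay by the 2:1 spreading method:
Δσ = qBL/((B+z)(L+z)) = 232×3.7×8.6/((3.7+3.75)(8.6+3.75)) = 80.235 kPa
Final effective stress: σ'_f = 31.627 + 80.235 = 111.86 kPa.
σ'_f = 111.86 ≤ σ'_p = 136 kPa, so the clay remains overconsolidated and only the recompression index applies:
S_c = C_r·H/(1+e₀)·log₁₀(σ'_f/σ'_0) = 0.064×4.7/2×log₁₀(111.86/31.627)
    = 0.1504 × 0.54862 = 0.08251 m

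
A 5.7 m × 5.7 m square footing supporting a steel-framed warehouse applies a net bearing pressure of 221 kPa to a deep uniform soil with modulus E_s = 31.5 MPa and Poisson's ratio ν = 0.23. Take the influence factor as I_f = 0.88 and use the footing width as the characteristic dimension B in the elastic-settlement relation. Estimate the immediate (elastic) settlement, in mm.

S_e ≈ 33.3 mm

Immediate (elastic) settlement: S_e = q·B·(1−ν²)/E_s · I_f.
E_s = 31.5 MPa = 31500 kPa.
S_e = 221 × 5.7 × (1 − 0.23²) / 31500 × 0.88
    = 221 × 5.7 × 0.9471 / 31500 × 0.88
    = 0.03333 m = 33.33 mm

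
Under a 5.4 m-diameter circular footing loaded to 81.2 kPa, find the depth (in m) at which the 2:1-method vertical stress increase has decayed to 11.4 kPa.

2:1 spreading — at depth z the loaded area has grown by z in each plan dimension:
qD²/(D+z)² = Δσ_z ⇒ z = D(√(q/Δσ_z) − 1) = 5.4×(√(81.2/11.4) − 1) = 9.012 m

z ≈ 9.01 m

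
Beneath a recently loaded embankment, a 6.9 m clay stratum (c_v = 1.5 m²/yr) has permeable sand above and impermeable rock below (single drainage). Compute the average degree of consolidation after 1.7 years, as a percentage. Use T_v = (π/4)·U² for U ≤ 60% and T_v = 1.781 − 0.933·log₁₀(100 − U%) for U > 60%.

Drainage path length: H_d = H = 6.9 m (single drainage).
T_v = c_v·t/H_d² = 1.5×1.7/6.9² = 0.05356.
T_v = 0.05356 corresponds to the U ≤ 60% branch:
U = √(4T_v/π) = 0.2611

U ≈ 26.1 %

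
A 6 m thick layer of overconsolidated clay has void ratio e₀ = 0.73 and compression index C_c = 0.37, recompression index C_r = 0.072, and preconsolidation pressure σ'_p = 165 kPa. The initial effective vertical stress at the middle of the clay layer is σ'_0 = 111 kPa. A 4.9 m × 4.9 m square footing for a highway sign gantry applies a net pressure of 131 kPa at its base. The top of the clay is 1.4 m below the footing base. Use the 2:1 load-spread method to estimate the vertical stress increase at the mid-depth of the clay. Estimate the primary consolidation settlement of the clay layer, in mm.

S_c ≈ 30.7 mm

Mid-depth of clay below the footing base: z = 1.4 + 6/2 = 4.4 m.
Stress increase at mid-clay by the 2:1 spreading method:
Δσ = qBL/((B+z)(L+z)) = 131×4.9×4.9/((4.9+4.4)(4.9+4.4)) = 36.366 kPa
Final effective stress: σ'_f = 111 + 36.366 = 147.37 kPa.
σ'_f = 147.37 ≤ σ'_p = 165 kPa, so the clay remains overconsolidated and only the recompression index applies:
S_c = C_r·H/(1+e₀)·log₁₀(σ'_f/σ'_0) = 0.072×6/1.73×log₁₀(147.37/111)
    = 0.24971 × 0.12309 = 0.03074 m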